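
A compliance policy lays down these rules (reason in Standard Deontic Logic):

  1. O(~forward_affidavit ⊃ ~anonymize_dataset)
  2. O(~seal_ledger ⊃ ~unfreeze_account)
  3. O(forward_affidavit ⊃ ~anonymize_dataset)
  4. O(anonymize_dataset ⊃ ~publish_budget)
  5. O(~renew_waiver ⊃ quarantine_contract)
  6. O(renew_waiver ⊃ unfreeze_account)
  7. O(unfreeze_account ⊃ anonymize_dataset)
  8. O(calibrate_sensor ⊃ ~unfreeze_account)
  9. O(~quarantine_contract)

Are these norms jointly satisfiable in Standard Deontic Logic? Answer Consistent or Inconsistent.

Inconsistent

By case analysis on forward_affidavit: premise 3 gives O(forward_affidavit ⊃ ~anonymize_dataset) and premise 1 gives O(~forward_affidavit ⊃ ~anonymize_dataset), so O(~anonymize_dataset) either way.
Premise 7 is O(unfreeze_account ⊃ anonymize_dataset); contrapositively O(~anonymize_dataset ⊃ ~unfreeze_account). Since O(~anonymize_dataset) holds, K gives O(~unfreeze_account).
Premise 6 is O(renew_waiver ⊃ unfreeze_account); contrapositively O(~unfreeze_account ⊃ ~renew_waiver). Since O(~unfreeze_account) holds, K gives O(~renew_waiver).
From O(~renew_waiver) and premise 5, O(~renew_waiver ⊃ quarantine_contract), we obtain O(quarantine_contract).
But premise 9 directly asserts O(~quarantine_contract).
We now have both O(quarantine_contract) and O(~quarantine_contract) — quarantine_contract is simultaneously obligatory and forbidden, violating the D-axiom.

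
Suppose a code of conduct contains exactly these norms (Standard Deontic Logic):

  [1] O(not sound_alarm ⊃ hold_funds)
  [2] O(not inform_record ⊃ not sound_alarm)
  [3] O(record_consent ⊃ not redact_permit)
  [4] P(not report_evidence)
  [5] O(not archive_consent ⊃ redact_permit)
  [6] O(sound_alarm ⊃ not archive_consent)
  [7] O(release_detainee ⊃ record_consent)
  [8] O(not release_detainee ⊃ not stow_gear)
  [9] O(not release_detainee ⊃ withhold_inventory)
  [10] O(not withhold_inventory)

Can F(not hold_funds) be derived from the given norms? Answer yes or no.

Premise 10 gives O(not withhold_inventory).
Premise 9 is O(not release_detainee ⊃ withhold_inventory); contrapositively O(not withhold_inventory ⊃ release_detainee). Since O(not withhold_inventory) holds, K gives O(release_detainee).
With premise 7, O(release_detainee ⊃ record_consent), the K-axiom yields O(record_consent).
Applying K to premise 3 (O(record_consent ⊃ not redact_permit)) and O(record_consent) yields O(not redact_permit).
Premise 5 is O(not archive_consent ⊃ redact_permit); contrapositively O(not redact_permit ⊃ archive_consent). Since O(not redact_permit) holds, K gives O(archive_consent).
Premise 6, O(sound_alarm ⊃ not archive_consent), contraposes to O(archive_consent ⊃ not sound_alarm); with O(archive_consent) we get O(not sound_alarm).
From O(not sound_alarm) and premise 1, O(not sound_alarm ⊃ hold_funds), we obtain O(hold_funds).
Premises 2, 4, 8 do not contribute to this derivation.
So O(hold_funds) holds, i.e. F(not hold_funds). The claim follows.

Yes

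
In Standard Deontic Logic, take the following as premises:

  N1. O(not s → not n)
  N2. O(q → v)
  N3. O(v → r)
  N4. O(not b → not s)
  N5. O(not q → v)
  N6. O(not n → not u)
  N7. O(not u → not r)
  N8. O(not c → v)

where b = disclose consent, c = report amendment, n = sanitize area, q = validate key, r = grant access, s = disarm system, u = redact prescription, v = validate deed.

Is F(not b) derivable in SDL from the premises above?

Yes

Premises 2 and 5 are O(q → v) and O(not q → v); every ideal world satisfies q or not q, so in either case v holds — hence O(v).
With premise 3, O(v → r), the K-axiom yields O(r).
Premise 7, O(not u → not r), contraposes to O(r → u); with O(r) we get O(u).
Premise 6, O(not n → not u), contraposes to O(u → n); with O(u) we get O(n).
The contrapositive of premise 1 (O(not s → not n)) is O(n → s), and O(n) is already established, so O(s).
The contrapositive of premise 4 (O(not b → not s)) is O(s → b), and O(s) is already established, so O(b).
Premise 8 does not contribute to this derivation.
So O(b) holds, i.e. F(not b). The claim follows.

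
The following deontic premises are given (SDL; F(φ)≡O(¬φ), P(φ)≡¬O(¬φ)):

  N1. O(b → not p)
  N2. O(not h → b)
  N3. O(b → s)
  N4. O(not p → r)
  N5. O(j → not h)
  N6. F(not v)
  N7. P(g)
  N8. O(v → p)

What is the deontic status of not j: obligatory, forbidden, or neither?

Obligatory

Premise 6, F(not v), is equivalent to O(v).
From O(v) and premise 8, O(v → p), we obtain O(p).
The contrapositive of premise 1 (O(b → not p)) is O(p → not b), and O(p) is already established, so O(not b).
The contrapositive of premise 2 (O(not h → b)) is O(not b → h), and O(not b) is already established, so O(h).
The contrapositive of premise 5 (O(j → not h)) is O(h → not j), and O(h) is already established, so O(not j).
Premises 3, 4, 7 do not contribute to this derivation.
Hence not j is obligatory.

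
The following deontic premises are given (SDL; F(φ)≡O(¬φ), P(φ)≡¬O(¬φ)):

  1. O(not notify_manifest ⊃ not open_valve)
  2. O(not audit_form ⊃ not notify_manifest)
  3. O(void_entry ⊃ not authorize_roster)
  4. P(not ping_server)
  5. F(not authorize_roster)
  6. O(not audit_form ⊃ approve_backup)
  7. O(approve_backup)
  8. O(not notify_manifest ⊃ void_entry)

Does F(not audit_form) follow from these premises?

Yes

Premise 5, F(not authorize_roster), is equivalent to O(authorize_roster).
Premise 3, O(void_entry ⊃ not authorize_roster), contraposes to O(authorize_roster ⊃ not void_entry); with O(authorize_roster) we get O(not void_entry).
Premise 8 is O(not notify_manifest ⊃ void_entry); contrapositively O(not void_entry ⊃ notify_manifest). Since O(not void_entry) holds, K gives O(notify_manifest).
The contrapositive of premise 2 (O(not audit_form ⊃ not notify_manifest)) is O(notify_manifest ⊃ audit_form), and O(notify_manifest) is already established, so O(audit_form).
Premises 1, 4, 6, 7 do not contribute to this derivation.
So O(audit_form) holds, i.e. F(not audit_form). The claim follows.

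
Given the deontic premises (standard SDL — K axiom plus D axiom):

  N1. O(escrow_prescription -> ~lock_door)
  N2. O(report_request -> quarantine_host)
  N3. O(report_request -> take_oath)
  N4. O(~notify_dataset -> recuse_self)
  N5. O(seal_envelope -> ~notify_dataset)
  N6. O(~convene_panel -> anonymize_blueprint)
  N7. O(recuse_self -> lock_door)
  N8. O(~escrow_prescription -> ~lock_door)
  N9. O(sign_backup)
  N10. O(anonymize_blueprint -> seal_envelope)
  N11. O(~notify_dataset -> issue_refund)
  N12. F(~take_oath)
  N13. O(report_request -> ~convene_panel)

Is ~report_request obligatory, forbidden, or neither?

Premises 8 and 1 are O(~escrow_prescription -> ~lock_door) and O(escrow_prescription -> ~lock_door); every ideal world satisfies ~escrow_prescription or escrow_prescription, so in either case ~lock_door holds — hence O(~lock_door).
Premise 7 is O(recuse_self -> lock_door); contrapositively O(~lock_door -> ~recuse_self). Since O(~lock_door) holds, K gives O(~recuse_self).
The contrapositive of premise 4 (O(~notify_dataset -> recuse_self)) is O(~recuse_self -> notify_dataset), and O(~recuse_self) is already established, so O(notify_dataset).
Premise 5 is O(seal_envelope -> ~notify_dataset); contrapositively O(notify_dataset -> ~seal_envelope). Since O(notify_dataset) holds, K gives O(~seal_envelope).
Premise 10 is O(anonymize_blueprint -> seal_envelope); contrapositively O(~seal_envelope -> ~anonymize_blueprint). Since O(~seal_envelope) holds, K gives O(~anonymize_blueprint).
Premise 6, O(~convene_panel -> anonymize_blueprint), contraposes to O(~anonymize_blueprint -> convene_panel); with O(~anonymize_blueprint) we get O(convene_panel).
Premise 13 is O(report_request -> ~convene_panel); contrapositively O(convene_panel -> ~report_request). Since O(convene_panel) holds, K gives O(~report_request).
Premises 2, 3, 9, 11, 12 do not contribute to this derivation.
Hence ~report_request is obligatory.

Obligatory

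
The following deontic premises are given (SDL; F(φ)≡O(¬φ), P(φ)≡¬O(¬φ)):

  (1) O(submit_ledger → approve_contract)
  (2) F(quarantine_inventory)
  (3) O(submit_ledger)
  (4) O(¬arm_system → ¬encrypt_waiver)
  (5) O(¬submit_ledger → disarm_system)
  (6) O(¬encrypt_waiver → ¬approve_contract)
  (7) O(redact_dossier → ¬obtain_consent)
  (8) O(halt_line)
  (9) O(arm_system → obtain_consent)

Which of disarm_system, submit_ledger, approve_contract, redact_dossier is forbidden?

From premise 3 we have O(submit_ledger).
Premise 1 is O(submit_ledger → approve_contract); since O(submit_ledger), deontic closure gives O(approve_contract).
Premise 6 is O(¬encrypt_waiver → ¬approve_contract); contrapositively O(approve_contract → encrypt_waiver). Since O(approve_contract) holds, K gives O(encrypt_waiver).
The contrapositive of premise 4 (O(¬arm_system → ¬encrypt_waiver)) is O(encrypt_waiver → arm_system), and O(encrypt_waiver) is already established, so O(arm_system).
Applying K to premise 9 (O(arm_system → obtain_consent)) and O(arm_system) yields O(obtain_consent).
Premise 7, O(redact_dossier → ¬obtain_consent), contraposes to O(obtain_consent → ¬redact_dossier); with O(obtain_consent) we get O(¬redact_dossier).
So O(¬redact_dossier) holds, i.e. redact_dossier is forbidden. None of the other listed options is forbidden under the premises.

redact_dossier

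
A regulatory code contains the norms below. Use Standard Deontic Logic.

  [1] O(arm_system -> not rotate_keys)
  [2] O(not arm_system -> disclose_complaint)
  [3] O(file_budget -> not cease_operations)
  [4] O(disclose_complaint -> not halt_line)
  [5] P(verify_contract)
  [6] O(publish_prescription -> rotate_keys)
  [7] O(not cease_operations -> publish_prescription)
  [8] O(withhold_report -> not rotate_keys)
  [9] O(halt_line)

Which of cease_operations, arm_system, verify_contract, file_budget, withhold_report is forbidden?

From premise 9 we have O(halt_line).
Premise 4, O(disclose_complaint -> not halt_line), contraposes to O(halt_line -> not disclose_complaint); with O(halt_line) we get O(not disclose_complaint).
Premise 2, O(not arm_system -> disclose_complaint), contraposes to O(not disclose_complaint -> arm_system); with O(not disclose_complaint) we get O(arm_system).
From O(arm_system) and premise 1, O(arm_system -> not rotate_keys), we obtain O(not rotate_keys).
Premise 6, O(publish_prescription -> rotate_keys), contraposes to O(not rotate_keys -> not publish_prescription); with O(not rotate_keys) we get O(not publish_prescription).
Premise 7 is O(not cease_operations -> publish_prescription); contrapositively O(not publish_prescription -> cease_operations). Since O(not publish_prescription) holds, K gives O(cease_operations).
Premise 3, O(file_budget -> not cease_operations), contraposes to O(cease_operations -> not file_budget); with O(cease_operations) we get O(not file_budget).
So O(not file_budget) holds, i.e. file_budget is forbidden. None of the other listed options is forbidden under the premises.

file_budget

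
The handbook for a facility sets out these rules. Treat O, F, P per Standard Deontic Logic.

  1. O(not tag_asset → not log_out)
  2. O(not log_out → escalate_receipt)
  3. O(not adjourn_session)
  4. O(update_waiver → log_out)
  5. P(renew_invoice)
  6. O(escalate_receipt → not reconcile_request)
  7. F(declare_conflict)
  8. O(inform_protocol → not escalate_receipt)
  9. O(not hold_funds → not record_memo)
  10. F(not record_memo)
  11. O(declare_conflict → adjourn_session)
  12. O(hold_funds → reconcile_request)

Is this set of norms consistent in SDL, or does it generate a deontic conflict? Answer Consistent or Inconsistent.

Premise 11 is O(declare_conflict → adjourn_session), but O(declare_conflict) is not derivable from the premises, so it does not yield O(adjourn_session).
So O(adjourn_session) is not derivable, and the apparent clash with O(not adjourn_session) does not arise.
A world satisfying every obligation exists (e.g. adjourn_session=false, declare_conflict=false, escalate_receipt=false, hold_funds=true, inform_protocol=false, log_out=true, reconcile_request=true, record_memo=true, renew_invoice=false, tag_asset=true, update_waiver=false); no atom is both obligatory and forbidden, so the set is consistent.

Consistent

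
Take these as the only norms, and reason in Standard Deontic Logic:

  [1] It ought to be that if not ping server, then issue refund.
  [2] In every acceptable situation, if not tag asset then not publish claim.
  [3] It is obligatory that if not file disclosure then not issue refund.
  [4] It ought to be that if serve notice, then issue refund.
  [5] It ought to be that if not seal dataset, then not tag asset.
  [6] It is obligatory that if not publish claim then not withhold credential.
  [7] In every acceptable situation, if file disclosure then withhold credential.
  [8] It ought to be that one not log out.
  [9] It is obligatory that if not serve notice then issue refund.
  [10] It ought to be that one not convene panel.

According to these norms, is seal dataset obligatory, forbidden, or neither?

Obligatory

By case analysis on ¬serve_notice: premise 9 gives O(¬serve_notice → issue_refund) and premise 4 gives O(serve_notice → issue_refund), so O(issue_refund) either way.
Premise 3, O(¬file_disclosure → ¬issue_refund), contraposes to O(issue_refund → file_disclosure); with O(issue_refund) we get O(file_disclosure).
With premise 7, O(file_disclosure → withhold_credential), the K-axiom yields O(withhold_credential).
Premise 6 is O(¬publish_claim → ¬withhold_credential); contrapositively O(withhold_credential → publish_claim). Since O(withhold_credential) holds, K gives O(publish_claim).
Premise 2, O(¬tag_asset → ¬publish_claim), contraposes to O(publish_claim → tag_asset); with O(publish_claim) we get O(tag_asset).
Premise 5, O(¬seal_dataset → ¬tag_asset), contraposes to O(tag_asset → seal_dataset); with O(tag_asset) we get O(seal_dataset).
Premises 1, 8, 10 do not contribute to this derivation.
Hence seal_dataset is obligatory.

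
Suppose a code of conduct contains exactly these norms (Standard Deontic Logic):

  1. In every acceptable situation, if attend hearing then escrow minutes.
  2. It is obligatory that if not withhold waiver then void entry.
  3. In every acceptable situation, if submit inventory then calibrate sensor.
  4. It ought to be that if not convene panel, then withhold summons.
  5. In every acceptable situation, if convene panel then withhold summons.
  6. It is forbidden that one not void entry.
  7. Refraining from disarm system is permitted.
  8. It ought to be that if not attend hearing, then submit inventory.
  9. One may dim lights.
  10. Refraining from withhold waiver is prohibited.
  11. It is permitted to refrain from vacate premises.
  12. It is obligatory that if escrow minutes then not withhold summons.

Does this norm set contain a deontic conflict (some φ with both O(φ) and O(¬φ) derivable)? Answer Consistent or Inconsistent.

Consistent

Premise 2 is O(¬withhold_waiver → void_entry); even if O(void_entry) held, inferring O(¬withhold_waiver) would be affirming the consequent — invalid.
So O(¬withhold_waiver) is not derivable, and the apparent clash with O(withhold_waiver) does not arise.
A world satisfying every obligation exists (e.g. attend_hearing=false, calibrate_sensor=true, convene_panel=false, dim_lights=false, disarm_system=false, escrow_minutes=false, submit_inventory=true, vacate_premises=false, void_entry=true, withhold_summons=true, withhold_waiver=true); no atom is both obligatory and forbidden, so the set is consistent.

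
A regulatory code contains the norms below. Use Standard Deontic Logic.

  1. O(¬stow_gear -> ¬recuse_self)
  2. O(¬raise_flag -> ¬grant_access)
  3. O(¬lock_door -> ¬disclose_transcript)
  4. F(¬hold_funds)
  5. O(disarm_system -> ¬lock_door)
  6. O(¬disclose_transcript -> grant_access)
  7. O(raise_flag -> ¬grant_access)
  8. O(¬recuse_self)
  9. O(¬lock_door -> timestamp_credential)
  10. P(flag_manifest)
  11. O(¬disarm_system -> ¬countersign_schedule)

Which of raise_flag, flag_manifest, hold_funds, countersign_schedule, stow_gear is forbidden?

countersign_schedule

Premises 7 and 2 are O(raise_flag -> ¬grant_access) and O(¬raise_flag -> ¬grant_access); every ideal world satisfies raise_flag or ¬raise_flag, so in either case ¬grant_access holds — hence O(¬grant_access).
Premise 6, O(¬disclose_transcript -> grant_access), contraposes to O(¬grant_access -> disclose_transcript); with O(¬grant_access) we get O(disclose_transcript).
Premise 3, O(¬lock_door -> ¬disclose_transcript), contraposes to O(disclose_transcript -> lock_door); with O(disclose_transcript) we get O(lock_door).
The contrapositive of premise 5 (O(disarm_system -> ¬lock_door)) is O(lock_door -> ¬disarm_system), and O(lock_door) is already established, so O(¬disarm_system).
With premise 11, O(¬disarm_system -> ¬countersign_schedule), the K-axiom yields O(¬countersign_schedule).
So O(¬countersign_schedule) holds, i.e. countersign_schedule is forbidden. None of the other listed options is forbidden under the premises.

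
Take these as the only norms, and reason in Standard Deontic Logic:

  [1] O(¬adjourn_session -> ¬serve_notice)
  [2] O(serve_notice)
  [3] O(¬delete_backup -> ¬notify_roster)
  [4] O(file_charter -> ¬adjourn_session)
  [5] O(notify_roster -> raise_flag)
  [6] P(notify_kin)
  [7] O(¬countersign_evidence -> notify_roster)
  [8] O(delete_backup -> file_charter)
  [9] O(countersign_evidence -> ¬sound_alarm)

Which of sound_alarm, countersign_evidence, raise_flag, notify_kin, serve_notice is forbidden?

Premise 2 states O(serve_notice) outright.
Premise 1, O(¬adjourn_session -> ¬serve_notice), contraposes to O(serve_notice -> adjourn_session); with O(serve_notice) we get O(adjourn_session).
The contrapositive of premise 4 (O(file_charter -> ¬adjourn_session)) is O(adjourn_session -> ¬file_charter), and O(adjourn_session) is already established, so O(¬file_charter).
Premise 8 is O(delete_backup -> file_charter); contrapositively O(¬file_charter -> ¬delete_backup). Since O(¬file_charter) holds, K gives O(¬delete_backup).
Applying K to premise 3 (O(¬delete_backup -> ¬notify_roster)) and O(¬delete_backup) yields O(¬notify_roster).
The contrapositive of premise 7 (O(¬countersign_evidence -> notify_roster)) is O(¬notify_roster -> countersign_evidence), and O(¬notify_roster) is already established, so O(countersign_evidence).
Premise 9 is O(countersign_evidence -> ¬sound_alarm); since O(countersign_evidence), deontic closure gives O(¬sound_alarm).
So O(¬sound_alarm) holds, i.e. sound_alarm is forbidden. None of the other listed options is forbidden under the premises.

sound_alarm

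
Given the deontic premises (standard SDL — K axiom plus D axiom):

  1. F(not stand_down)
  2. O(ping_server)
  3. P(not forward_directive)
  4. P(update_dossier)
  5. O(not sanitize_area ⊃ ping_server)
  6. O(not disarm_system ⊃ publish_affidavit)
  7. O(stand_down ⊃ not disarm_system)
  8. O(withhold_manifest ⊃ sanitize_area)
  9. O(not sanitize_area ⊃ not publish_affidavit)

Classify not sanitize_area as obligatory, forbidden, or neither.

Premise 1 is F(not stand_down), i.e. O(stand_down).
From O(stand_down) and premise 7, O(stand_down ⊃ not disarm_system), we obtain O(not disarm_system).
With premise 6, O(not disarm_system ⊃ publish_affidavit), the K-axiom yields O(publish_affidavit).
Premise 9 is O(not sanitize_area ⊃ not publish_affidavit); contrapositively O(publish_affidavit ⊃ sanitize_area). Since O(publish_affidavit) holds, K gives O(sanitize_area).
Premises 2, 3, 4, 5, 8 do not contribute to this derivation.
Thus O(sanitize_area), which is F(not sanitize_area): not sanitize_area is forbidden.

Forbidden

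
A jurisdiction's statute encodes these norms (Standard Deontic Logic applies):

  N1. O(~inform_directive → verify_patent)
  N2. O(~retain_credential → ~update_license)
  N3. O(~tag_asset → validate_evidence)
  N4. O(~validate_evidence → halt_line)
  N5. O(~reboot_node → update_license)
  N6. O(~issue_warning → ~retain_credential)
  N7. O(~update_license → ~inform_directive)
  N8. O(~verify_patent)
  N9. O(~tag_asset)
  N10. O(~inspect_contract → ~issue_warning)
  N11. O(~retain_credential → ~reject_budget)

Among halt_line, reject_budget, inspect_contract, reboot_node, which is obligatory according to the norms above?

inspect_contract

From premise 8 we have O(~verify_patent).
Premise 1, O(~inform_directive → verify_patent), contraposes to O(~verify_patent → inform_directive); with O(~verify_patent) we get O(inform_directive).
The contrapositive of premise 7 (O(~update_license → ~inform_directive)) is O(inform_directive → update_license), and O(inform_directive) is already established, so O(update_license).
The contrapositive of premise 2 (O(~retain_credential → ~update_license)) is O(update_license → retain_credential), and O(update_license) is already established, so O(retain_credential).
Premise 6, O(~issue_warning → ~retain_credential), contraposes to O(retain_credential → issue_warning); with O(retain_credential) we get O(issue_warning).
The contrapositive of premise 10 (O(~inspect_contract → ~issue_warning)) is O(issue_warning → inspect_contract), and O(issue_warning) is already established, so O(inspect_contract).
So O(inspect_contract) holds — inspect_contract is obligatory. None of the other listed options is made obligatory by any chain of premises.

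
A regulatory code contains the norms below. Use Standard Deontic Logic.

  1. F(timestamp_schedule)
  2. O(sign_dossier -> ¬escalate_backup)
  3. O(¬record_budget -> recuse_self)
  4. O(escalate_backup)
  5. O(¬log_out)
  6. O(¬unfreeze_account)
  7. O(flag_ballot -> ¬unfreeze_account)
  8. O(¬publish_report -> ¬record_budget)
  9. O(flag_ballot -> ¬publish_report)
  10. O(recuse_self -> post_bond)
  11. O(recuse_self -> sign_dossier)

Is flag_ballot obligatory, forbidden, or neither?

Forbidden

Premise 4 gives O(escalate_backup).
Premise 2 is O(sign_dossier -> ¬escalate_backup); contrapositively O(escalate_backup -> ¬sign_dossier). Since O(escalate_backup) holds, K gives O(¬sign_dossier).
The contrapositive of premise 11 (O(recuse_self -> sign_dossier)) is O(¬sign_dossier -> ¬recuse_self), and O(¬sign_dossier) is already established, so O(¬recuse_self).
The contrapositive of premise 3 (O(¬record_budget -> recuse_self)) is O(¬recuse_self -> record_budget), and O(¬recuse_self) is already established, so O(record_budget).
The contrapositive of premise 8 (O(¬publish_report -> ¬record_budget)) is O(record_budget -> publish_report), and O(record_budget) is already established, so O(publish_report).
Premise 9 is O(flag_ballot -> ¬publish_report); contrapositively O(publish_report -> ¬flag_ballot). Since O(publish_report) holds, K gives O(¬flag_ballot).
Premises 1, 5, 6, 7, 10 do not contribute to this derivation.
Thus O(¬flag_ballot), which is F(flag_ballot): flag_ballot is forbidden.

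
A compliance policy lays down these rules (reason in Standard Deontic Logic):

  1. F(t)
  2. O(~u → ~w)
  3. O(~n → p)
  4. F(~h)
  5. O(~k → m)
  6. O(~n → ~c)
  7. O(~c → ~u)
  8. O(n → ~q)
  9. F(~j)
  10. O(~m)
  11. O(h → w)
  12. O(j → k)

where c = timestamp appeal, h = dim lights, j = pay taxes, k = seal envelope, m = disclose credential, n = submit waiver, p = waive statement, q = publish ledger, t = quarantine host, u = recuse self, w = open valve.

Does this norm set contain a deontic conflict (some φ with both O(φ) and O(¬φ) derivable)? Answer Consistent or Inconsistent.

Premise 5 is O(~k → m), but O(~k) is not derivable from the premises, so it does not yield O(m).
So O(m) is not derivable, and the apparent clash with O(~m) does not arise.
A world satisfying every obligation exists (e.g. c=true, h=true, j=true, k=true, m=false, n=true, p=false, q=false, t=false, u=true, w=true); no atom is both obligatory and forbidden, so the set is consistent.

Consistent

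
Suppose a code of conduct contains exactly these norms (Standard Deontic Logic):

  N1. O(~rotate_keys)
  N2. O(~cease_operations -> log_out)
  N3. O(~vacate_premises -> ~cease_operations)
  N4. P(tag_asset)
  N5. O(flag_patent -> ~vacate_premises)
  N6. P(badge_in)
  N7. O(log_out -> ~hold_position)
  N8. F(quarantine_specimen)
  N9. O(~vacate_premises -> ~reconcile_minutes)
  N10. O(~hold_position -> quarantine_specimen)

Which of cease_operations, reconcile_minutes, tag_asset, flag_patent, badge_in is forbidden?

Premise 8 is F(quarantine_specimen), i.e. O(~quarantine_specimen).
Premise 10 is O(~hold_position -> quarantine_specimen); contrapositively O(~quarantine_specimen -> hold_position). Since O(~quarantine_specimen) holds, K gives O(hold_position).
Premise 7, O(log_out -> ~hold_position), contraposes to O(hold_position -> ~log_out); with O(hold_position) we get O(~log_out).
Premise 2, O(~cease_operations -> log_out), contraposes to O(~log_out -> cease_operations); with O(~log_out) we get O(cease_operations).
Premise 3, O(~vacate_premises -> ~cease_operations), contraposes to O(cease_operations -> vacate_premises); with O(cease_operations) we get O(vacate_premises).
Premise 5, O(flag_patent -> ~vacate_premises), contraposes to O(vacate_premises -> ~flag_patent); with O(vacate_premises) we get O(~flag_patent).
So O(~flag_patent) holds, i.e. flag_patent is forbidden. None of the other listed options is forbidden under the premises.

flag_patent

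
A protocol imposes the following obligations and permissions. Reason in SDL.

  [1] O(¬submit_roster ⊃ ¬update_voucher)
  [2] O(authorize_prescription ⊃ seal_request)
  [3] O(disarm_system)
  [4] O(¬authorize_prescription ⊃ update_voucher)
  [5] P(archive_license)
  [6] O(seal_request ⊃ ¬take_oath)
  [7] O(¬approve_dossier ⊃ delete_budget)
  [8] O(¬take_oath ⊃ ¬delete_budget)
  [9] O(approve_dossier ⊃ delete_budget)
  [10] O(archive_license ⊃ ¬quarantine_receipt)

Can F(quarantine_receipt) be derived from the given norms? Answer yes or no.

Premise 10 is O(archive_license ⊃ ¬quarantine_receipt), but O(archive_license) is not derivable from the premises (the permission P(archive_license) asserts only ¬O(¬archive_license), not O(archive_license)), so it does not yield O(¬quarantine_receipt).
No other premise forces O(¬quarantine_receipt). An ideal world satisfying every premise can still have quarantine_receipt true, so F(quarantine_receipt) is not derivable.

No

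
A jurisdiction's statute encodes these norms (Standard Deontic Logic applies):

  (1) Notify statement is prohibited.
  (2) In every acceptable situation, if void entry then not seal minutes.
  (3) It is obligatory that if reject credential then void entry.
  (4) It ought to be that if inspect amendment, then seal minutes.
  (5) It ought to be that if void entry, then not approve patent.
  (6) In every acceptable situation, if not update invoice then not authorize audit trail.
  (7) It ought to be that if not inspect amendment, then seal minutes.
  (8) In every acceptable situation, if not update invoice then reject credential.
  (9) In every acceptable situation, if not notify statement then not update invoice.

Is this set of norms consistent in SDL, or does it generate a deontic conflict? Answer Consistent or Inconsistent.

Inconsistent

Premises 7 and 4 are O(¬inspect_amendment → seal_minutes) and O(inspect_amendment → seal_minutes); every ideal world satisfies ¬inspect_amendment or inspect_amendment, so in either case seal_minutes holds — hence O(seal_minutes).
The contrapositive of premise 2 (O(void_entry → ¬seal_minutes)) is O(seal_minutes → ¬void_entry), and O(seal_minutes) is already established, so O(¬void_entry).
Premise 3, O(reject_credential → void_entry), contraposes to O(¬void_entry → ¬reject_credential); with O(¬void_entry) we get O(¬reject_credential).
Premise 8, O(¬update_invoice → reject_credential), contraposes to O(¬reject_credential → update_invoice); with O(¬reject_credential) we get O(update_invoice).
The contrapositive of premise 9 (O(¬notify_statement → ¬update_invoice)) is O(update_invoice → notify_statement), and O(update_invoice) is already established, so O(notify_statement).
Yet premise 1 is F(notify_statement), i.e. O(¬notify_statement).
We now have both O(notify_statement) and O(¬notify_statement) — notify_statement is simultaneously obligatory and forbidden, violating the D-axiom.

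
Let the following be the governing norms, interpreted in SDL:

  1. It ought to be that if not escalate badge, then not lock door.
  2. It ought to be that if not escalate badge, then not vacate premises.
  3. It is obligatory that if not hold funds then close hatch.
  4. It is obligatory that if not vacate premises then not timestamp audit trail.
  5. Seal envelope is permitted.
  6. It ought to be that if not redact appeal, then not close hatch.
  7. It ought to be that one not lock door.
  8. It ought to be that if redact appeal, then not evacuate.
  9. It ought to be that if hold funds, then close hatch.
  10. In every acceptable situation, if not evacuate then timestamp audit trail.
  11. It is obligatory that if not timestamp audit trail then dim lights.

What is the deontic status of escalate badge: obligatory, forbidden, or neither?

Obligatory

Premises 9 and 3 cover both cases: O(hold_funds → close_hatch) and O(¬hold_funds → close_hatch). Since hold_funds ∨ ¬hold_funds is a tautology, O(close_hatch) follows.
Premise 6, O(¬redact_appeal → ¬close_hatch), contraposes to O(close_hatch → redact_appeal); with O(close_hatch) we get O(redact_appeal).
With premise 8, O(redact_appeal → ¬evacuate), the K-axiom yields O(¬evacuate).
With premise 10, O(¬evacuate → timestamp_audit_trail), the K-axiom yields O(timestamp_audit_trail).
Premise 4 is O(¬vacate_premises → ¬timestamp_audit_trail); contrapositively O(timestamp_audit_trail → vacate_premises). Since O(timestamp_audit_trail) holds, K gives O(vacate_premises).
The contrapositive of premise 2 (O(¬escalate_badge → ¬vacate_premises)) is O(vacate_premises → escalate_badge), and O(vacate_premises) is already established, so O(escalate_badge).
Premises 1, 5, 7, 11 do not contribute to this derivation.
Hence escalate_badge is obligatory.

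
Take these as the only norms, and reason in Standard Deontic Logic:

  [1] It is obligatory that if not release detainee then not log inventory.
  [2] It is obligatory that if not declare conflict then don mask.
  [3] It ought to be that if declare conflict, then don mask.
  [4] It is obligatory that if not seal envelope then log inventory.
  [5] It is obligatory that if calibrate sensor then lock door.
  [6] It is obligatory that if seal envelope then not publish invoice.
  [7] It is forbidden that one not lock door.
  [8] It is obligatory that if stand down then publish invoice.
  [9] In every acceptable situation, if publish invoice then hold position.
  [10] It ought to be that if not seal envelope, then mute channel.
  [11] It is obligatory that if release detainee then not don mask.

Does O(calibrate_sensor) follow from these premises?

Premise 5 is O(calibrate_sensor → lock_door); even if O(lock_door) held, inferring O(calibrate_sensor) would be affirming the consequent — invalid.
No other premise forces O(calibrate_sensor). An ideal world satisfying every premise can still have calibrate_sensor false, so O(calibrate_sensor) is not derivable.

No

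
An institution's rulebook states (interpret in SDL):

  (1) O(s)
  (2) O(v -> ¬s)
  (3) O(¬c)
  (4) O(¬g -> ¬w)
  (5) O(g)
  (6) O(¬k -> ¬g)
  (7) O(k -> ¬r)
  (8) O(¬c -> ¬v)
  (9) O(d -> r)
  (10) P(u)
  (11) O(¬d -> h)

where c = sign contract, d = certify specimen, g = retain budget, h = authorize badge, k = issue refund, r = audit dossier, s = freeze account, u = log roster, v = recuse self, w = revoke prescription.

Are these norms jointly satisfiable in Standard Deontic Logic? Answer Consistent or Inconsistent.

Premise 2 is O(v -> ¬s), but O(v) is not derivable from the premises, so it does not yield O(¬s).
So O(¬s) is not derivable, and the apparent clash with O(s) does not arise.
A world satisfying every obligation exists (e.g. c=false, d=false, g=true, h=true, k=true, r=false, s=true, u=false, v=false, w=false); no atom is both obligatory and forbidden, so the set is consistent.

Consistent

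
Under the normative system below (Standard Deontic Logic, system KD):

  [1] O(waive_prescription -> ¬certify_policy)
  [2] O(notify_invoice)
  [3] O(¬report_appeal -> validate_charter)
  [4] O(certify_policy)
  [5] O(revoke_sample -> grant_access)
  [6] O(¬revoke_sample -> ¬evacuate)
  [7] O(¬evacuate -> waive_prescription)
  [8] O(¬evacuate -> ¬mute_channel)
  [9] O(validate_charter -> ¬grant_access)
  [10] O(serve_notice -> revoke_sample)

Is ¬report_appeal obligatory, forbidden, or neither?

Premise 4 states O(certify_policy) outright.
Premise 1, O(waive_prescription -> ¬certify_policy), contraposes to O(certify_policy -> ¬waive_prescription); with O(certify_policy) we get O(¬waive_prescription).
Premise 7, O(¬evacuate -> waive_prescription), contraposes to O(¬waive_prescription -> evacuate); with O(¬waive_prescription) we get O(evacuate).
The contrapositive of premise 6 (O(¬revoke_sample -> ¬evacuate)) is O(evacuate -> revoke_sample), and O(evacuate) is already established, so O(revoke_sample).
Applying K to premise 5 (O(revoke_sample -> grant_access)) and O(revoke_sample) yields O(grant_access).
Premise 9 is O(validate_charter -> ¬grant_access); contrapositively O(grant_access -> ¬validate_charter). Since O(grant_access) holds, K gives O(¬validate_charter).
The contrapositive of premise 3 (O(¬report_appeal -> validate_charter)) is O(¬validate_charter -> report_appeal), and O(¬validate_charter) is already established, so O(report_appeal).
Premises 2, 8, 10 do not contribute to this derivation.
Thus O(report_appeal), which is F(¬report_appeal): ¬report_appeal is forbidden.

Forbidden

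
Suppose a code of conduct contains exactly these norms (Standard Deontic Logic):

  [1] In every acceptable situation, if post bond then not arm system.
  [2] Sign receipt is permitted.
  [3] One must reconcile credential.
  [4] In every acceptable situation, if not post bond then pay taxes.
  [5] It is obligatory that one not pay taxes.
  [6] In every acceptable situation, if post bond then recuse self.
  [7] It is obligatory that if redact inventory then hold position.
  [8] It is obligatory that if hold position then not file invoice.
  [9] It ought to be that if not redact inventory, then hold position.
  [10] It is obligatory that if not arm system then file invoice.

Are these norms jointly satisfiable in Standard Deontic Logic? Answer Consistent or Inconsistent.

Inconsistent

Premises 9 and 7 cover both cases: O(¬redact_inventory → hold_position) and O(redact_inventory → hold_position). Since ¬redact_inventory ∨ redact_inventory is a tautology, O(hold_position) follows.
Applying K to premise 8 (O(hold_position → ¬file_invoice)) and O(hold_position) yields O(¬file_invoice).
The contrapositive of premise 10 (O(¬arm_system → file_invoice)) is O(¬file_invoice → arm_system), and O(¬file_invoice) is already established, so O(arm_system).
Premise 1 is O(post_bond → ¬arm_system); contrapositively O(arm_system → ¬post_bond). Since O(arm_system) holds, K gives O(¬post_bond).
Applying K to premise 4 (O(¬post_bond → pay_taxes)) and O(¬post_bond) yields O(pay_taxes).
Yet premise 5 states O(¬pay_taxes).
We now have both O(pay_taxes) and O(¬pay_taxes) — pay_taxes is simultaneously obligatory and forbidden, violating the D-axiom.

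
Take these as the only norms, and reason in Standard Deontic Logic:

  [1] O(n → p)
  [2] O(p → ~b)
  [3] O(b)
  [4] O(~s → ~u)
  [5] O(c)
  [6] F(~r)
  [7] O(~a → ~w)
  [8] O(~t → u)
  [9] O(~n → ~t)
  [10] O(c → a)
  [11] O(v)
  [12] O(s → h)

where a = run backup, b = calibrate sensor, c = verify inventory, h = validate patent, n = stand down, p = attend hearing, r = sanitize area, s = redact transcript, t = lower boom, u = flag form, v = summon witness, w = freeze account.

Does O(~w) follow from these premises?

Premise 7 is O(~a → ~w), but O(~a) is not derivable from the premises, so it does not yield O(~w).
No other premise forces O(~w). An ideal world satisfying every premise can still have ~w false, so O(~w) is not derivable.

No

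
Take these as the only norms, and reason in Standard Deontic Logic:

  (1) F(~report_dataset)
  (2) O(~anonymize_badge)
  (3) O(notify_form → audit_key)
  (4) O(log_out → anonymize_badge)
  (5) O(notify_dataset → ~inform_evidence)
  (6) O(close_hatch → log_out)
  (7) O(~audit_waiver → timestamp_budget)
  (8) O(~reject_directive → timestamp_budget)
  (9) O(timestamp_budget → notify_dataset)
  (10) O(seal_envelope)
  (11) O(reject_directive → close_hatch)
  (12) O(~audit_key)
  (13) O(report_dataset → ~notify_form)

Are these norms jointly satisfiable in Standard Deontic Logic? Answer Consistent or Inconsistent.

Consistent

Premise 3 is O(notify_form → audit_key), but O(notify_form) is not derivable from the premises, so it does not yield O(audit_key).
So O(audit_key) is not derivable, and the apparent clash with O(~audit_key) does not arise.
A world satisfying every obligation exists (e.g. anonymize_badge=false, audit_key=false, audit_waiver=false, close_hatch=false, inform_evidence=false, log_out=false, notify_dataset=true, notify_form=false, reject_directive=false, report_dataset=true, seal_envelope=true, timestamp_budget=true); no atom is both obligatory and forbidden, so the set is consistent.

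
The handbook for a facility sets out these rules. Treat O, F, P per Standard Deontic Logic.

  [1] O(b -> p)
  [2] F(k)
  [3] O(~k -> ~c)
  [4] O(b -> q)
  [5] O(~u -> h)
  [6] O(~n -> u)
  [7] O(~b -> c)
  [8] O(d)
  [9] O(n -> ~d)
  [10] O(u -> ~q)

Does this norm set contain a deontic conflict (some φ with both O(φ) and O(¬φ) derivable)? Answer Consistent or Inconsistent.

Premise 8 states O(d) outright.
Premise 9, O(n -> ~d), contraposes to O(d -> ~n); with O(d) we get O(~n).
From O(~n) and premise 6, O(~n -> u), we obtain O(u).
From O(u) and premise 10, O(u -> ~q), we obtain O(~q).
Premise 4 is O(b -> q); contrapositively O(~q -> ~b). Since O(~q) holds, K gives O(~b).
With premise 7, O(~b -> c), the K-axiom yields O(c).
Premise 3, O(~k -> ~c), contraposes to O(c -> k); with O(c) we get O(k).
However, F(k) at premise 2 amounts to O(~k).
We now have both O(k) and O(~k) — k is simultaneously obligatory and forbidden, violating the D-axiom.

Inconsistent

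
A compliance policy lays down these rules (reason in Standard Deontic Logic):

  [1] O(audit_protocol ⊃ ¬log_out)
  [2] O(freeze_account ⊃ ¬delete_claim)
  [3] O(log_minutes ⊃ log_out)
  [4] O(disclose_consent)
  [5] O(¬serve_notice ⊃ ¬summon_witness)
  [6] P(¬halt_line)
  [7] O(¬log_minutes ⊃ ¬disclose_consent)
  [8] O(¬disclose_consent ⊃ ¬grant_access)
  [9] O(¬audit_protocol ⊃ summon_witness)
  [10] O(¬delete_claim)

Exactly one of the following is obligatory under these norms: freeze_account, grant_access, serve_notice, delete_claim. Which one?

serve_notice

Premise 4 states O(disclose_consent) outright.
Premise 7 is O(¬log_minutes ⊃ ¬disclose_consent); contrapositively O(disclose_consent ⊃ log_minutes). Since O(disclose_consent) holds, K gives O(log_minutes).
Premise 3 is O(log_minutes ⊃ log_out); since O(log_minutes), deontic closure gives O(log_out).
Premise 1, O(audit_protocol ⊃ ¬log_out), contraposes to O(log_out ⊃ ¬audit_protocol); with O(log_out) we get O(¬audit_protocol).
From O(¬audit_protocol) and premise 9, O(¬audit_protocol ⊃ summon_witness), we obtain O(summon_witness).
Premise 5, O(¬serve_notice ⊃ ¬summon_witness), contraposes to O(summon_witness ⊃ serve_notice); with O(summon_witness) we get O(serve_notice).
So O(serve_notice) holds — serve_notice is obligatory. None of the other listed options is made obligatory by any chain of premises.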